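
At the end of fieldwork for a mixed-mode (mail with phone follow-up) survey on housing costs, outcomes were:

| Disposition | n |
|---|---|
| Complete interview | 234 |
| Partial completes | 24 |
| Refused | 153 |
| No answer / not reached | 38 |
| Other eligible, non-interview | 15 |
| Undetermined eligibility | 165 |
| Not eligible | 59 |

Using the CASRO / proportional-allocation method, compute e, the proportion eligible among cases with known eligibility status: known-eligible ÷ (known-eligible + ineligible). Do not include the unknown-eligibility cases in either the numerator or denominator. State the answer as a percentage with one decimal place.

Eligible (known) → 234 + 24 + 153 + 38 + 15 = 464
e = 464 / (464 + 59) = 464 / 523 = 0.8872

88.7%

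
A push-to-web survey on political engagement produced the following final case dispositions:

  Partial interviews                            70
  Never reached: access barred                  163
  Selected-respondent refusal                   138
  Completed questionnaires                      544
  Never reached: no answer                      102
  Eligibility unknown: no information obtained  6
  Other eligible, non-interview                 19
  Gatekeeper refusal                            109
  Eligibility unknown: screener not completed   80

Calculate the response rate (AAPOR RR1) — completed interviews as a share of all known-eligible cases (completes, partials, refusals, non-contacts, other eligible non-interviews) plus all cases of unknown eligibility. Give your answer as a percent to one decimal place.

Refusal or break-off = 109 + 138 = 247
No contact after all attempts = 102 + 163 = 265
Unknown eligibility = 80 + 6 = 86
Top = 544
Base = 544 + 70 + 247 + 265 + 19 + 86 = 1231
RR1 = 544 / 1231 = 0.4419

44.2%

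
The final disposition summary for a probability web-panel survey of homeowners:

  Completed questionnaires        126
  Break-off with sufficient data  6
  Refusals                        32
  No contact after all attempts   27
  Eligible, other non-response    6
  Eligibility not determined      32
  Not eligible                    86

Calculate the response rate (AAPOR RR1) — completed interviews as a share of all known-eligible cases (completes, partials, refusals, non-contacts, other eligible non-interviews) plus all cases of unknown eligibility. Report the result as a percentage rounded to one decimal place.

Num = 126
Denom = 126 + 6 + 32 + 27 + 6 + 32 = 229
RR1 = 126 / 229 = 0.5502

55.0%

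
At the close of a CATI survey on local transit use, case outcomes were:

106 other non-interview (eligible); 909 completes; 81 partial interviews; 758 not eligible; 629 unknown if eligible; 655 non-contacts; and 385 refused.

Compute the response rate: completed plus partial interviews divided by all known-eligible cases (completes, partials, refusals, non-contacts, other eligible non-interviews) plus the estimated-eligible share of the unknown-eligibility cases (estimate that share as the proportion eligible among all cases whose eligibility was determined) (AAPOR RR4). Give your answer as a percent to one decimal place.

38.1%

Top = 909 + 81 = 990
Determined eligible = 909 + 81 + 385 + 655 + 106 = 2136
e = 2136 / (2136 + 758) = 2136 / 2894 = 0.7381
Eligible share of unknowns = 0.7381 × 629 = 464.26
Denom = 2136 + 464.26 = 2600.26
RR4 = 990 / 2600.26 = 0.3807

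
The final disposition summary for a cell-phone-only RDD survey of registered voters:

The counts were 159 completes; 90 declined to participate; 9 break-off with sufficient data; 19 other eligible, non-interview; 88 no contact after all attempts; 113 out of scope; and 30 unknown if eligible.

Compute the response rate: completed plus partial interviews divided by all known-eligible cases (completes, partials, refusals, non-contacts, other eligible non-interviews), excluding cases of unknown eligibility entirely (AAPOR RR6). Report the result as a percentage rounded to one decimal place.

Top = 159 + 9 = 168
Base = 159 + 9 + 90 + 88 + 19 = 365
RR6 = 168 / 365 = 0.4603

46.0%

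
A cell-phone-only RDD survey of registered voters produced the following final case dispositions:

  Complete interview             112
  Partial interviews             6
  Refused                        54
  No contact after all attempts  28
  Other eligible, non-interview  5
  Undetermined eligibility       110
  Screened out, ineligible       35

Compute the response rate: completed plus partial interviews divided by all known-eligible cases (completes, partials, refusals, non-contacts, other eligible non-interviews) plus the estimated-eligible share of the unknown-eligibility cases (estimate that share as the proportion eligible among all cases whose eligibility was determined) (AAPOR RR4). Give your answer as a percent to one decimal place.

39.5%

Numerator → 112 + 6 = 118
Determined eligible → 112 + 6 + 54 + 28 + 5 = 205
e = 205 / (205 + 35) = 205 / 240 = 0.8542
e × U → 0.8542 × 110 = 93.96
Denominator → 205 + 93.96 = 298.96
RR4 = 118 / 298.96 = 0.3947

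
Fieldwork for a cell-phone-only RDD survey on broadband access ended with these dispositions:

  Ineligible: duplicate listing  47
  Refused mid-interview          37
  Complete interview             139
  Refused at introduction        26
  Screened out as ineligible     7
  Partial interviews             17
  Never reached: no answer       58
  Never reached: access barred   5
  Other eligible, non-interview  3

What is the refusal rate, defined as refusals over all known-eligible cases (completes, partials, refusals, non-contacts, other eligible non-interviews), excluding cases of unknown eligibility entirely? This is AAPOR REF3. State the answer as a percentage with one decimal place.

Refused = 26 + 37 = 63
No contact after all attempts = 58 + 5 = 63
Out of scope = 7 + 47 = 54
Numerator: 63
Base: 139 + 17 + 63 + 63 + 3 = 285
REF3 = 63 / 285 = 0.2211

22.1%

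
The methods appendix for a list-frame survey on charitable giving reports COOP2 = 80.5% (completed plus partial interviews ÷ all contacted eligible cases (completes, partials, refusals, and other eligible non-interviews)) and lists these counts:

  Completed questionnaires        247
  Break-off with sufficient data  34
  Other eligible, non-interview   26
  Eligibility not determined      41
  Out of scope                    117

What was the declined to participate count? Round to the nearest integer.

Top → 247 + 34 = 281
COOP2 = 281 / D = 0.805
D = 281 / 0.805 = 349.1
Other denominator terms total 307
declined to participate = 349.1 − 307 ≈ 42

42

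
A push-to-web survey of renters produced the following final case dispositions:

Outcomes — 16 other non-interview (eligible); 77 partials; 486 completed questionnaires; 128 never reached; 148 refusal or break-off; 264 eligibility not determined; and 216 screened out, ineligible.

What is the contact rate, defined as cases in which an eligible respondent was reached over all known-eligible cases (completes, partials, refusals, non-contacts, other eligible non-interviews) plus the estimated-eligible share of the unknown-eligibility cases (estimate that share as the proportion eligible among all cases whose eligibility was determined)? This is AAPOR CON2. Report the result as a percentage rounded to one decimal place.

Top: 486 + 77 + 148 + 16 = 727
Known eligible: 486 + 77 + 148 + 128 + 16 = 855
e = 855 / (855 + 216) = 855 / 1071 = 0.7983
e × U: 0.7983 × 264 = 210.75
Base: 855 + 210.75 = 1065.75
CON2 = 727 / 1065.75 = 0.6821

68.2%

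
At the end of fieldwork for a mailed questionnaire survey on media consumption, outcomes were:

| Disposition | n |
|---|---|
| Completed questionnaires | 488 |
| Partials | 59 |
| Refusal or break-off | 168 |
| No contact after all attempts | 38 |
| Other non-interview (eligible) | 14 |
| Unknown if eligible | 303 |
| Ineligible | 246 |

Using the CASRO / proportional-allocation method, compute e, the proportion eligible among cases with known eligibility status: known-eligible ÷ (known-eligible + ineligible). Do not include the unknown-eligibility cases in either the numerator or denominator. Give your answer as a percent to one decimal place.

75.7%

Known eligible → 488 + 59 + 168 + 38 + 14 = 767
e = 767 / (767 + 246) = 767 / 1013 = 0.7572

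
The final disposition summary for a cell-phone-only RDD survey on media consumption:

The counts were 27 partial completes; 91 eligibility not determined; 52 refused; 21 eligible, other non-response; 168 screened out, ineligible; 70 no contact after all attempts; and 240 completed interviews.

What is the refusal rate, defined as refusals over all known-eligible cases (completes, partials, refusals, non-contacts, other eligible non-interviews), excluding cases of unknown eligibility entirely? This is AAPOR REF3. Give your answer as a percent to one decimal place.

12.7%

Top: 52
Base: 240 + 27 + 52 + 70 + 21 = 410
REF3 = 52 / 410 = 0.1268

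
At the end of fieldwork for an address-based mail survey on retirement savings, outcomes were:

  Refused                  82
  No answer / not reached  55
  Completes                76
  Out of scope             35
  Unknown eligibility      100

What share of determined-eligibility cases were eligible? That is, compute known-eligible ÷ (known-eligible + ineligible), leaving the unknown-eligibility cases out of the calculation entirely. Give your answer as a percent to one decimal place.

85.9%

Determined eligible: 76 + 82 + 55 = 213
e = 213 / (213 + 35) = 213 / 248 = 0.8589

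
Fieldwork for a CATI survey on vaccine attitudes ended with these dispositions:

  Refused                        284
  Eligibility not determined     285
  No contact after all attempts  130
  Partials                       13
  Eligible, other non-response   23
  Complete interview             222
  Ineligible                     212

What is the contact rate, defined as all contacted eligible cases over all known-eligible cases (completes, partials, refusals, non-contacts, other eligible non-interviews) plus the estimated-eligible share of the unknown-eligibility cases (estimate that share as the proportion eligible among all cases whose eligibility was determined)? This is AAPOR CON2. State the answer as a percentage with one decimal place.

Numerator = 222 + 13 + 284 + 23 = 542
Determined eligible = 222 + 13 + 284 + 130 + 23 = 672
e = 672 / (672 + 212) = 672 / 884 = 0.7602
e × U = 0.7602 × 285 = 216.66
Denominator = 672 + 216.66 = 888.66
CON2 = 542 / 888.66 = 0.6099

61.0%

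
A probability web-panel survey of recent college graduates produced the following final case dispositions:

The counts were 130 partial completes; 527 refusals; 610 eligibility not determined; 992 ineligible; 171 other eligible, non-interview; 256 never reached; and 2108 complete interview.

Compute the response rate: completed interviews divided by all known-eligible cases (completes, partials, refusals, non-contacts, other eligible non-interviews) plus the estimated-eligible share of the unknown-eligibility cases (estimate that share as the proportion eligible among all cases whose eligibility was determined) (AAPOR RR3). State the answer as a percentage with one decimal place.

57.6%

Num: 2108
Determined eligible: 2108 + 130 + 527 + 256 + 171 = 3192
e = 3192 / (3192 + 992) = 3192 / 4184 = 0.7629
Estimated eligible among unknowns: 0.7629 × 610 = 465.37
Denom: 3192 + 465.37 = 3657.37
RR3 = 2108 / 3657.37 = 0.5764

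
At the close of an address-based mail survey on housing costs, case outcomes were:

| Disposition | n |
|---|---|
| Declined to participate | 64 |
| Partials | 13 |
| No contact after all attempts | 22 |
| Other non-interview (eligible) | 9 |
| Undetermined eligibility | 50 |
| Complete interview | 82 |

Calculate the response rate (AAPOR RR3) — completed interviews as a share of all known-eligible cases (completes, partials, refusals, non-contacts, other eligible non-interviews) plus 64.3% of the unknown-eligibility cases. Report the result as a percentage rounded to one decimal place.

36.9%

Top: 82
Known eligible: 82 + 13 + 64 + 22 + 9 = 190
e × U: 0.6430 × 50 = 32.15
Denominator: 190 + 32.15 = 222.15
RR3 = 82 / 222.15 = 0.3691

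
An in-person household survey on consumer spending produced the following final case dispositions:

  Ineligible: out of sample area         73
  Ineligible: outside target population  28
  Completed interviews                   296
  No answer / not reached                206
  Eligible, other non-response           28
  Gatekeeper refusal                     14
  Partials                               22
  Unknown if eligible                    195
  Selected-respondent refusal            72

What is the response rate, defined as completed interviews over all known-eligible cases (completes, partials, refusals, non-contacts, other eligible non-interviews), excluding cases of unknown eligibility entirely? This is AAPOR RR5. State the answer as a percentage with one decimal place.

Declined to participate = 14 + 72 = 86
Not eligible = 28 + 73 = 101
Num → 296
Denom → 296 + 22 + 86 + 206 + 28 = 638
RR5 = 296 / 638 = 0.4639

46.4%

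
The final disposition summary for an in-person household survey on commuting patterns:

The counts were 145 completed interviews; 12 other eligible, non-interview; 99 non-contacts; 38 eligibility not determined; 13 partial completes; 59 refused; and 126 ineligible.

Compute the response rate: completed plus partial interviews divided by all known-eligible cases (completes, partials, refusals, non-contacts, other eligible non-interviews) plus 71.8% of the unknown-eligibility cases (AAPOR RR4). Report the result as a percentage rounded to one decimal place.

44.5%

Top = 145 + 13 = 158
Determined eligible = 145 + 13 + 59 + 99 + 12 = 328
Estimated eligible among unknowns = 0.7180 × 38 = 27.28
Base = 328 + 27.28 = 355.28
RR4 = 158 / 355.28 = 0.4447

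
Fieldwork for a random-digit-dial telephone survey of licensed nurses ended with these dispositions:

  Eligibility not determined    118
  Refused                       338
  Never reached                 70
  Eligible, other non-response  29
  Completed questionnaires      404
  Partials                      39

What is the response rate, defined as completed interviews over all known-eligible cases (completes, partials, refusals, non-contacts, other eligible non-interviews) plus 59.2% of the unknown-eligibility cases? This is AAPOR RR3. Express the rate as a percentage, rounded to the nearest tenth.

Top → 404
Known eligible → 404 + 39 + 338 + 70 + 29 = 880
Estimated eligible among unknowns → 0.5920 × 118 = 69.86
Base → 880 + 69.86 = 949.86
RR3 = 404 / 949.86 = 0.4253

42.5%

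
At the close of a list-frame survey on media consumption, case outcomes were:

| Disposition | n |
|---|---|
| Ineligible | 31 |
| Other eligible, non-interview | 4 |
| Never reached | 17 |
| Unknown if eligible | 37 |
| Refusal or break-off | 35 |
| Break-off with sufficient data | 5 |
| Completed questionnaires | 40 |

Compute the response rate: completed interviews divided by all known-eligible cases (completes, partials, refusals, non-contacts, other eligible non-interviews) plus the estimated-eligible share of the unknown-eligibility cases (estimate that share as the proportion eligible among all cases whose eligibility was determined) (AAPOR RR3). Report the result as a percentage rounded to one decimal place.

Numerator: 40
Determined eligible: 40 + 5 + 35 + 17 + 4 = 101
e = 101 / (101 + 31) = 101 / 132 = 0.7652
Estimated eligible among unknowns: 0.7652 × 37 = 28.31
Base: 101 + 28.31 = 129.31
RR3 = 40 / 129.31 = 0.3093

30.9%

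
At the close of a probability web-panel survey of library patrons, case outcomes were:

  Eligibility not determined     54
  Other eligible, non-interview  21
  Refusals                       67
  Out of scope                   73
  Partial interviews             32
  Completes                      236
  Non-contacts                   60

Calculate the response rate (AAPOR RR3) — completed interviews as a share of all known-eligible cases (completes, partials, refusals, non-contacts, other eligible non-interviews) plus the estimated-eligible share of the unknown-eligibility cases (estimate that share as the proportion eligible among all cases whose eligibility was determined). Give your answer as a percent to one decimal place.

Top → 236
Known eligible → 236 + 32 + 67 + 60 + 21 = 416
e = 416 / (416 + 73) = 416 / 489 = 0.8507
Eligible share of unknowns → 0.8507 × 54 = 45.94
Base → 416 + 45.94 = 461.94
RR3 = 236 / 461.94 = 0.5109

51.1%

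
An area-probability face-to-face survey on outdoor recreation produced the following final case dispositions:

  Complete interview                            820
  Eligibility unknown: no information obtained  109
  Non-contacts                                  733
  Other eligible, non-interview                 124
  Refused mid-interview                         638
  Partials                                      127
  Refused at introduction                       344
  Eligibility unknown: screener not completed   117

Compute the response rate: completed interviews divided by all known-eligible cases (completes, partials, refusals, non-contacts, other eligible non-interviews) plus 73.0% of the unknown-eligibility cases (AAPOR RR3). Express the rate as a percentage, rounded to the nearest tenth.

27.8%

Refused = 344 + 638 = 982
Unknown eligibility = 117 + 109 = 226
Num = 820
Eligible (known) = 820 + 127 + 982 + 733 + 124 = 2786
Estimated eligible among unknowns = 0.7300 × 226 = 164.98
Denom = 2786 + 164.98 = 2950.98
RR3 = 820 / 2950.98 = 0.2779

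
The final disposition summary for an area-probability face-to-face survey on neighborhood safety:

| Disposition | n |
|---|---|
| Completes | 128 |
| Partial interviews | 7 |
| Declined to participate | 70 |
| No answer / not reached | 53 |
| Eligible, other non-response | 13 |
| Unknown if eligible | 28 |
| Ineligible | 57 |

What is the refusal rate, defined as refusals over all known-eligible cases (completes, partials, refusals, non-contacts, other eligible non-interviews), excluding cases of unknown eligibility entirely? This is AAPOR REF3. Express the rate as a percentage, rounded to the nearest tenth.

25.8%

Top: 70
Base: 128 + 7 + 70 + 53 + 13 = 271
REF3 = 70 / 271 = 0.2583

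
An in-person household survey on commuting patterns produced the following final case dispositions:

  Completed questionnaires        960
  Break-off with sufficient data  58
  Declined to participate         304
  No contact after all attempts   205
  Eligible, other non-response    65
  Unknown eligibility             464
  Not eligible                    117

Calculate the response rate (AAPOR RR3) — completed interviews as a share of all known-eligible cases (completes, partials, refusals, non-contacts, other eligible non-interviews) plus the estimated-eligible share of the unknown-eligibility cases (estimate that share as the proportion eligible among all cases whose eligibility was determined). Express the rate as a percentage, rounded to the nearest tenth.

47.4%

Num: 960
Eligible (known): 960 + 58 + 304 + 205 + 65 = 1592
e = 1592 / (1592 + 117) = 1592 / 1709 = 0.9315
Estimated eligible among unknowns: 0.9315 × 464 = 432.22
Base: 1592 + 432.22 = 2024.22
RR3 = 960 / 2024.22 = 0.4743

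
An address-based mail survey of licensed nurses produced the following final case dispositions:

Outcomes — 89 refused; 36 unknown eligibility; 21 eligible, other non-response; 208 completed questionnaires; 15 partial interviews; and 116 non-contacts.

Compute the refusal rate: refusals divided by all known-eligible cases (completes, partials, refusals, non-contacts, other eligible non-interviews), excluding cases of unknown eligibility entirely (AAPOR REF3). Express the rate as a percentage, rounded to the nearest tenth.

Num = 89
Denominator = 208 + 15 + 89 + 116 + 21 = 449
REF3 = 89 / 449 = 0.1982

19.8%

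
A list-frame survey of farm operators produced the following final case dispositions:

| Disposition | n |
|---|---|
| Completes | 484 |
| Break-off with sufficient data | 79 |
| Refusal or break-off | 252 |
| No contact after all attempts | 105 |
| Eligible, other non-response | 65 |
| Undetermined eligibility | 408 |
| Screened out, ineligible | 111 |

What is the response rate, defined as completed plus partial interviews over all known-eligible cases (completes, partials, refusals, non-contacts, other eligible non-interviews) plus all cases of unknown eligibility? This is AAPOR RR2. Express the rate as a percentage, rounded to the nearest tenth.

Numerator = 484 + 79 = 563
Denominator = 484 + 79 + 252 + 105 + 65 + 408 = 1393
RR2 = 563 / 1393 = 0.4042

40.4%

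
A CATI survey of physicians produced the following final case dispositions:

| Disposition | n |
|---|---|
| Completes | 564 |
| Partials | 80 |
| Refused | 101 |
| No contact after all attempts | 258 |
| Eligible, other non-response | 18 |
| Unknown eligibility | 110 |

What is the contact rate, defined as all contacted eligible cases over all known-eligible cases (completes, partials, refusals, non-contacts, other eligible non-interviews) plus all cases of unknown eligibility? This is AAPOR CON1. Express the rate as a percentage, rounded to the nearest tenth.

67.5%

Top = 564 + 80 + 101 + 18 = 763
Denominator = 564 + 80 + 101 + 258 + 18 + 110 = 1131
CON1 = 763 / 1131 = 0.6746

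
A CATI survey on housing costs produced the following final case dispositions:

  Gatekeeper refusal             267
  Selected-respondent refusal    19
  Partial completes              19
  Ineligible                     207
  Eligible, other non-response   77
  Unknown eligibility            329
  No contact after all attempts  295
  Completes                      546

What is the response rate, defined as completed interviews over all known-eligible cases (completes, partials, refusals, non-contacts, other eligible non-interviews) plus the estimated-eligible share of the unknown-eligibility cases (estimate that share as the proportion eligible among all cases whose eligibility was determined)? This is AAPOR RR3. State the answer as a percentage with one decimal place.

36.3%

Refusals = 267 + 19 = 286
Num = 546
Known eligible = 546 + 19 + 286 + 295 + 77 = 1223
e = 1223 / (1223 + 207) = 1223 / 1430 = 0.8552
Estimated eligible among unknowns = 0.8552 × 329 = 281.36
Denom = 1223 + 281.36 = 1504.36
RR3 = 546 / 1504.36 = 0.3629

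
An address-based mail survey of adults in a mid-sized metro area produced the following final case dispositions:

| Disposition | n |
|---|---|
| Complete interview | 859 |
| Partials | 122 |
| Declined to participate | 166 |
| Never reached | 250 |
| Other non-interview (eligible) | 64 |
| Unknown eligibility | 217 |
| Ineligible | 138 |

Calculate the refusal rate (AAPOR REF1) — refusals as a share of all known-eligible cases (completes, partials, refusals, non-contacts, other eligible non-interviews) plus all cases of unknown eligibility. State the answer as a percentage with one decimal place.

9.9%

Top = 166
Denom = 859 + 122 + 166 + 250 + 64 + 217 = 1678
REF1 = 166 / 1678 = 0.0989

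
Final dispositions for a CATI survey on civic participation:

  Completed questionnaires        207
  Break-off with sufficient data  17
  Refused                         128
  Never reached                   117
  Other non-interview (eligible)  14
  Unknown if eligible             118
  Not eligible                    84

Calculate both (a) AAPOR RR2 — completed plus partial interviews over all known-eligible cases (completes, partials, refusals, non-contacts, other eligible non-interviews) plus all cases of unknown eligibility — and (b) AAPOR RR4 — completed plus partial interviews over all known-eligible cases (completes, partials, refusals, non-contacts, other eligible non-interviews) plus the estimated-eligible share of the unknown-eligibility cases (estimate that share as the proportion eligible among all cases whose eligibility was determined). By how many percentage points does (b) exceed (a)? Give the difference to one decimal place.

1.1

Numerator → 207 + 17 = 224
Denom → 207 + 17 + 128 + 117 + 14 + 118 = 601
RR2 = 224 / 601 = 0.3727
Known eligible → 207 + 17 + 128 + 117 + 14 = 483
e = 483 / (483 + 84) = 483 / 567 = 0.8519
e × U → 0.8519 × 118 = 100.52
Denom → 483 + 100.52 = 583.52
RR4 = 224 / 583.52 = 0.3839
Difference = 38.39 − 37.27 = 1.12 percentage points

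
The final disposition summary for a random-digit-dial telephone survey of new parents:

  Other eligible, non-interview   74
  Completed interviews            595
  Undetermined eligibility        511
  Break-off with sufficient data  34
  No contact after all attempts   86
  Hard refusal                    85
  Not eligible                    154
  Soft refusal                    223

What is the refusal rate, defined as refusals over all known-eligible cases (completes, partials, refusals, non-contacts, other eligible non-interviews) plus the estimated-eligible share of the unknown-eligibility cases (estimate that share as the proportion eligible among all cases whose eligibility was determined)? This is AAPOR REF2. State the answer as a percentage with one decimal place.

Refused = 85 + 223 = 308
Num = 308
Eligible (known) = 595 + 34 + 308 + 86 + 74 = 1097
e = 1097 / (1097 + 154) = 1097 / 1251 = 0.8769
Estimated eligible among unknowns = 0.8769 × 511 = 448.10
Denom = 1097 + 448.10 = 1545.10
REF2 = 308 / 1545.10 = 0.1993

19.9%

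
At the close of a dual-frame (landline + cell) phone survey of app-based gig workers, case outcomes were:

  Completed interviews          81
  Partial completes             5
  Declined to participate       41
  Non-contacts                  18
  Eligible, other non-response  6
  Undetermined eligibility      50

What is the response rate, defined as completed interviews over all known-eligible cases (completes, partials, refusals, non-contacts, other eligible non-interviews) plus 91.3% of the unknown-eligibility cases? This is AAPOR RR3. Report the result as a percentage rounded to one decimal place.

41.2%

Num = 81
Determined eligible = 81 + 5 + 41 + 18 + 6 = 151
Eligible share of unknowns = 0.9130 × 50 = 45.65
Denominator = 151 + 45.65 = 196.65
RR3 = 81 / 196.65 = 0.4119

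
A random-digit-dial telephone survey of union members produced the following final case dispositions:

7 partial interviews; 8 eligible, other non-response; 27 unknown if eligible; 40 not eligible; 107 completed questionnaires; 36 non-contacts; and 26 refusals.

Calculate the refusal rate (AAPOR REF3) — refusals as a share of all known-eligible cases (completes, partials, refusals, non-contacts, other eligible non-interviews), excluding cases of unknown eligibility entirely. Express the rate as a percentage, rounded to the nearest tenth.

Numerator → 26
Base → 107 + 7 + 26 + 36 + 8 = 184
REF3 = 26 / 184 = 0.1413

14.1%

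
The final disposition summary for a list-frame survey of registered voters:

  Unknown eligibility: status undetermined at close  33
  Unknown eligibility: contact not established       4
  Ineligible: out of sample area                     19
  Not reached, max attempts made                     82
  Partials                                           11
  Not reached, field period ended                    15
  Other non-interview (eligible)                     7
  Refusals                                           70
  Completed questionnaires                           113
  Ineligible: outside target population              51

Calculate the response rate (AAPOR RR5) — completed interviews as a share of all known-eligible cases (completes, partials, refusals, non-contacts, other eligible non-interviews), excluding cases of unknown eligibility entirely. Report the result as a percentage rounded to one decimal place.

No answer / not reached = 15 + 82 = 97
Unknown eligibility = 4 + 33 = 37
Ineligible = 51 + 19 = 70
Top: 113
Base: 113 + 11 + 70 + 97 + 7 = 298
RR5 = 113 / 298 = 0.3792

37.9%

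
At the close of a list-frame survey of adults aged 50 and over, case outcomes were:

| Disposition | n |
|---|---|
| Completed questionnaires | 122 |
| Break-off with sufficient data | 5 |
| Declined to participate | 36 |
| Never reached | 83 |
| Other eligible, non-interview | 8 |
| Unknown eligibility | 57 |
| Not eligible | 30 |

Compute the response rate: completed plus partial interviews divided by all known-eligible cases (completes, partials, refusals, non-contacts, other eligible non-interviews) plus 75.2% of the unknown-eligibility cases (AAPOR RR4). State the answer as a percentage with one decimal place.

Numerator → 122 + 5 = 127
Known eligible → 122 + 5 + 36 + 83 + 8 = 254
Eligible share of unknowns → 0.7520 × 57 = 42.86
Base → 254 + 42.86 = 296.86
RR4 = 127 / 296.86 = 0.4278

42.8%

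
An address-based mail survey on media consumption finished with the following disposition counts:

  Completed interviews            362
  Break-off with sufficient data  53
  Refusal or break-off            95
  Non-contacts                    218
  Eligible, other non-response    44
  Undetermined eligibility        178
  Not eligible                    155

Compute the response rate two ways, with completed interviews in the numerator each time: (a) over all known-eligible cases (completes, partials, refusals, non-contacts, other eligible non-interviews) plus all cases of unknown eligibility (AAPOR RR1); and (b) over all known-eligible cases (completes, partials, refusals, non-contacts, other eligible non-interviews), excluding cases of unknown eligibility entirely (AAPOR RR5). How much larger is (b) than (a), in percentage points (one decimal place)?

8.8

Top: 362
Base: 362 + 53 + 95 + 218 + 44 + 178 = 950
RR1 = 362 / 950 = 0.3811
Base: 362 + 53 + 95 + 218 + 44 = 772
RR5 = 362 / 772 = 0.4689
Difference = 46.89 − 38.11 = 8.78 percentage points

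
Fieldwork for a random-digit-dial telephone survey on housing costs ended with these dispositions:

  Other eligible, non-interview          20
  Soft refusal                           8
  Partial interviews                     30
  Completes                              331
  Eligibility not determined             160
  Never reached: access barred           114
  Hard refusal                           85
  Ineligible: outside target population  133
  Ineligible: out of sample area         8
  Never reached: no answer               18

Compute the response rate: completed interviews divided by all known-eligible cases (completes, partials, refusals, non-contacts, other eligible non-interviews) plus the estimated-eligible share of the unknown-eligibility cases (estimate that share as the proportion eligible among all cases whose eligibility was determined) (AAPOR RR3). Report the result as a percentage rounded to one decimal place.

45.0%

Refusals = 85 + 8 = 93
No answer / not reached = 18 + 114 = 132
Ineligible = 133 + 8 = 141
Numerator → 331
Determined eligible → 331 + 30 + 93 + 132 + 20 = 606
e = 606 / (606 + 141) = 606 / 747 = 0.8112
e × U → 0.8112 × 160 = 129.79
Denominator → 606 + 129.79 = 735.79
RR3 = 331 / 735.79 = 0.4499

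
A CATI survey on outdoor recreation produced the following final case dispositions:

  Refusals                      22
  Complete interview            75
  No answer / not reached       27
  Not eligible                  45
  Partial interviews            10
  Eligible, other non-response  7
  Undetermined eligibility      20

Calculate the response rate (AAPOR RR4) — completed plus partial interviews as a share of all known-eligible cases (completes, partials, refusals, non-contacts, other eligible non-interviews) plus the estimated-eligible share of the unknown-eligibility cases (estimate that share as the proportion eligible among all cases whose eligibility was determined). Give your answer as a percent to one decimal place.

54.4%

Top → 75 + 10 = 85
Determined eligible → 75 + 10 + 22 + 27 + 7 = 141
e = 141 / (141 + 45) = 141 / 186 = 0.7581
Estimated eligible among unknowns → 0.7581 × 20 = 15.16
Denominator → 141 + 15.16 = 156.16
RR4 = 85 / 156.16 = 0.5443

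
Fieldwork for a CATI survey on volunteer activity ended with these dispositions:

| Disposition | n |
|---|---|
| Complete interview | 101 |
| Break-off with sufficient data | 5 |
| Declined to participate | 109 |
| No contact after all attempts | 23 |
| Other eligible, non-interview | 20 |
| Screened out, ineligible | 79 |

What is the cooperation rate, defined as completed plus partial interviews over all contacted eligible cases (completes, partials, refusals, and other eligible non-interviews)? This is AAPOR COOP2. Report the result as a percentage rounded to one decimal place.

Top = 101 + 5 = 106
Base = 101 + 5 + 109 + 20 = 235
COOP2 = 106 / 235 = 0.4511

45.1%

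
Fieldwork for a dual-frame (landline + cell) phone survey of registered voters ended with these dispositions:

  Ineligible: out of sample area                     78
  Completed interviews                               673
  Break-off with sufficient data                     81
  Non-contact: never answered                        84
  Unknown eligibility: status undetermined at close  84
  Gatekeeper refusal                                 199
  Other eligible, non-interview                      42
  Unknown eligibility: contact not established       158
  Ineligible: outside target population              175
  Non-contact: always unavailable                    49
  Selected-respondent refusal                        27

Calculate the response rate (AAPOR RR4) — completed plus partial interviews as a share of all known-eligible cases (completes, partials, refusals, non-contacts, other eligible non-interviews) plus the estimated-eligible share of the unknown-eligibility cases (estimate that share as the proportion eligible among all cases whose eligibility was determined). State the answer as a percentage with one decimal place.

55.7%

Refusals = 199 + 27 = 226
No contact after all attempts = 84 + 49 = 133
Unknown if eligible = 158 + 84 = 242
Ineligible = 175 + 78 = 253
Num → 673 + 81 = 754
Determined eligible → 673 + 81 + 226 + 133 + 42 = 1155
e = 1155 / (1155 + 253) = 1155 / 1408 = 0.8203
e × U → 0.8203 × 242 = 198.51
Denominator → 1155 + 198.51 = 1353.51
RR4 = 754 / 1353.51 = 0.5571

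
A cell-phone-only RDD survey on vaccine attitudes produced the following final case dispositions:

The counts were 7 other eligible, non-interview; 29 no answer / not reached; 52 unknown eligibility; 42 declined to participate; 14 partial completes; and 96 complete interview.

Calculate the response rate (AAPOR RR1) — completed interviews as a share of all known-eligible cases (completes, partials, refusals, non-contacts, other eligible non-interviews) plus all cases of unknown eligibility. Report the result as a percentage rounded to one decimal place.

Top = 96
Denominator = 96 + 14 + 42 + 29 + 7 + 52 = 240
RR1 = 96 / 240 = 0.4000

40.0%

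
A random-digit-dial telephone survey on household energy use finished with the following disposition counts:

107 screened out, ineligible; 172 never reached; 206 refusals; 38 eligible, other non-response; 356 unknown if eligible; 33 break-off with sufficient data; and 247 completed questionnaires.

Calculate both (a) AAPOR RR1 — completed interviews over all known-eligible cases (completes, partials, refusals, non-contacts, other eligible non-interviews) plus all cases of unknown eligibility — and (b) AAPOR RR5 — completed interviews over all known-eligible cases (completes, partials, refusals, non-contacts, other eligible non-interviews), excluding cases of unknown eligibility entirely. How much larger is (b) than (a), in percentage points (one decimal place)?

Numerator: 247
Base: 247 + 33 + 206 + 172 + 38 + 356 = 1052
RR1 = 247 / 1052 = 0.2348
Base: 247 + 33 + 206 + 172 + 38 = 696
RR5 = 247 / 696 = 0.3549
Difference = 35.49 − 23.48 = 12.01 percentage points

12.0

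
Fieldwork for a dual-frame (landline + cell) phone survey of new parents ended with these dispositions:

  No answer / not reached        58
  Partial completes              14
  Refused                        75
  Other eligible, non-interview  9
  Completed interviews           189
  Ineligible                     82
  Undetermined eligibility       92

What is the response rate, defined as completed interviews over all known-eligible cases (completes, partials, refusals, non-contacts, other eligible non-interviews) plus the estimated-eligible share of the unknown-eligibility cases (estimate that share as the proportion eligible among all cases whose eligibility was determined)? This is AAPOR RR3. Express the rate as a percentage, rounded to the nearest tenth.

Top = 189
Known eligible = 189 + 14 + 75 + 58 + 9 = 345
e = 345 / (345 + 82) = 345 / 427 = 0.8080
Estimated eligible among unknowns = 0.8080 × 92 = 74.34
Base = 345 + 74.34 = 419.34
RR3 = 189 / 419.34 = 0.4507

45.1%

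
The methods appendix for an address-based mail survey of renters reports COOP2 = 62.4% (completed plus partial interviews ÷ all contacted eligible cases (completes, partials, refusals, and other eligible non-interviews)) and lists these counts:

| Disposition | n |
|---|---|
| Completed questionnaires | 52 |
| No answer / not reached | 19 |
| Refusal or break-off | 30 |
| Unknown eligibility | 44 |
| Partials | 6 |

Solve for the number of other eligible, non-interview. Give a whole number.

5

Num: 52 + 6 = 58
COOP2 = 58 / D = 0.624
D = 58 / 0.624 = 92.9
Other denominator terms total 88
other eligible, non-interview = 92.9 − 88 ≈ 5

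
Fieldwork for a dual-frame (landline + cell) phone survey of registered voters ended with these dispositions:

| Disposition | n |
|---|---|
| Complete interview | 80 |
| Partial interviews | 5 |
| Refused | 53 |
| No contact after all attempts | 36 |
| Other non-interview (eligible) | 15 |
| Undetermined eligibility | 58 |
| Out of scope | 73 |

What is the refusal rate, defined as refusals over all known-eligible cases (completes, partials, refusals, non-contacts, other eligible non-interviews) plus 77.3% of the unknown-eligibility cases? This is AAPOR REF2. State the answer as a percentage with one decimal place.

22.7%

Num: 53
Eligible (known): 80 + 5 + 53 + 36 + 15 = 189
e × U: 0.7730 × 58 = 44.83
Base: 189 + 44.83 = 233.83
REF2 = 53 / 233.83 = 0.2267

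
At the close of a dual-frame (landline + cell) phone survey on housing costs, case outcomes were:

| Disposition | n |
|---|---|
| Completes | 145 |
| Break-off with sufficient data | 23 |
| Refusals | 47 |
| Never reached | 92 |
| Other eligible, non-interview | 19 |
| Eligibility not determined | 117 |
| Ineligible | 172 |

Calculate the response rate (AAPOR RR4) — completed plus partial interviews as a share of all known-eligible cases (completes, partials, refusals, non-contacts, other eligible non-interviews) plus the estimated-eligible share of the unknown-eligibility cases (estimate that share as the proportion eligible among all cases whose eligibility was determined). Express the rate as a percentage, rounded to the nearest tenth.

41.7%

Num: 145 + 23 = 168
Known eligible: 145 + 23 + 47 + 92 + 19 = 326
e = 326 / (326 + 172) = 326 / 498 = 0.6546
Eligible share of unknowns: 0.6546 × 117 = 76.59
Denom: 326 + 76.59 = 402.59
RR4 = 168 / 402.59 = 0.4173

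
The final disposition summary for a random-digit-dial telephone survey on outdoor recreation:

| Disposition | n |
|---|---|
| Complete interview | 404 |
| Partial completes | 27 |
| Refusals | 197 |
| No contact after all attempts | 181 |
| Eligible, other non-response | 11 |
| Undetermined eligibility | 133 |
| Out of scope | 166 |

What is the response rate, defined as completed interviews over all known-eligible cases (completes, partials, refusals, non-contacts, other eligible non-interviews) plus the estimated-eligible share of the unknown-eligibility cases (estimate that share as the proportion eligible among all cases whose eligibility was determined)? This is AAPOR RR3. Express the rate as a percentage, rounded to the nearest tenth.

43.4%

Numerator → 404
Determined eligible → 404 + 27 + 197 + 181 + 11 = 820
e = 820 / (820 + 166) = 820 / 986 = 0.8316
Estimated eligible among unknowns → 0.8316 × 133 = 110.60
Denom → 820 + 110.60 = 930.60
RR3 = 404 / 930.60 = 0.4341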